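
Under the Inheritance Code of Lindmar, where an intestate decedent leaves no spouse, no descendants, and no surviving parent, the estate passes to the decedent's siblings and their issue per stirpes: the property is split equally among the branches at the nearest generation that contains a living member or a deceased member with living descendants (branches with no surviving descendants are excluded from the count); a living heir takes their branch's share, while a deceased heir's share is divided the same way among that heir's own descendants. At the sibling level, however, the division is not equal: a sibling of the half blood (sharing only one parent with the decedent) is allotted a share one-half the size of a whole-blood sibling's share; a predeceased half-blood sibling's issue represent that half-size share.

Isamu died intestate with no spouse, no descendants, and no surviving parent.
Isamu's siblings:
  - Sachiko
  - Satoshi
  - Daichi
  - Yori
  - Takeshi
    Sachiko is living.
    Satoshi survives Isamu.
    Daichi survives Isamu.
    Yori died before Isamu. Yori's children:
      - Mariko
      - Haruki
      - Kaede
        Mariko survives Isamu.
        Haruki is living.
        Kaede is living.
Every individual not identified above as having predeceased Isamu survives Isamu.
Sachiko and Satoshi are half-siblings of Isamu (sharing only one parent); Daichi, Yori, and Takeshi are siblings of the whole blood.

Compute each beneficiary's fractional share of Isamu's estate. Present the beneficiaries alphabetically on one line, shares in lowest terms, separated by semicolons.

No spouse, descendants, or parent survives, so the estate passes to Isamu's siblings per stirpes.
Half-blood siblings count for one-half the weight of whole-blood siblings at the initial division.
Dividing 1 in proportion to weights (total weight 4): Sachiko (weight 1/2) → 1/8; Satoshi (weight 1/2) → 1/8; Daichi (weight 1) → 1/4; Yori (weight 1) → 1/4; Takeshi (weight 1) → 1/4.
Sachiko is living and takes 1/8.
Satoshi is living and takes 1/8.
Daichi is living and takes 1/4.
Yori predeceased; the 1/4 allotted to Yori's branch passes to Yori's issue by representation.
The 1/4 is divided into 3 equal shares of 1/12 among Mariko, Haruki, Kaede.
Mariko is living and takes 1/12.
Haruki is living and takes 1/12.
Kaede is living and takes 1/12.
Takeshi is living and takes 1/4.

Daichi 1/4; Haruki 1/12; Kaede 1/12; Mariko 1/12; Sachiko 1/8; Satoshi 1/8; Takeshi 1/4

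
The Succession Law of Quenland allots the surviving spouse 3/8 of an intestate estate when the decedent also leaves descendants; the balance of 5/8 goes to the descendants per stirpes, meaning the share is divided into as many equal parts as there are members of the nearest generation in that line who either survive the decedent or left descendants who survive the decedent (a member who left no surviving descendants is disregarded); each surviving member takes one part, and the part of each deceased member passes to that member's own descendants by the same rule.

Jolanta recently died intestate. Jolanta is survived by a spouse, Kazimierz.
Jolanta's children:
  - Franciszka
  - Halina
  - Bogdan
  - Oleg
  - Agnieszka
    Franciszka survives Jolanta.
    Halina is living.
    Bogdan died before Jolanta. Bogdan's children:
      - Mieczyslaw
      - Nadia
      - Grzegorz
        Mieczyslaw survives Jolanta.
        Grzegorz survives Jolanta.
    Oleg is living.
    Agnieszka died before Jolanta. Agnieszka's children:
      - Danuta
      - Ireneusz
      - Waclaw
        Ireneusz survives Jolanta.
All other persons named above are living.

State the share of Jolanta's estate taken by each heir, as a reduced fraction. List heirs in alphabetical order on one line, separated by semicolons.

Danuta 1/24; Franciszka 1/8; Grzegorz 1/24; Halina 1/8; Ireneusz 1/24; Kazimierz 3/8; Mieczyslaw 1/24; Nadia 1/24; Oleg 1/8; Waclaw 1/24

Kazimierz, as surviving spouse, takes 3/8.
The remaining 5/8 passes to Jolanta's descendants per stirpes.
The 5/8 is divided into 5 equal shares of 1/8 among Franciszka, Halina, Bogdan, Oleg, Agnieszka.
Franciszka is living and takes 1/8.
Halina is living and takes 1/8.
Bogdan predeceased; the 1/8 allotted to Bogdan's branch passes to Bogdan's issue by representation.
The 1/8 is divided into 3 equal shares of 1/24 among Mieczyslaw, Nadia, Grzegorz.
Mieczyslaw is living and takes 1/24.
Nadia is living and takes 1/24.
Grzegorz is living and takes 1/24.
Oleg is living and takes 1/8.
Agnieszka predeceased; the 1/8 allotted to Agnieszka's branch passes to Agnieszka's issue by representation.
The 1/8 is divided into 3 equal shares of 1/24 among Danuta, Ireneusz, Waclaw.
Danuta is living and takes 1/24.
Ireneusz is living and takes 1/24.
Waclaw is living and takes 1/24.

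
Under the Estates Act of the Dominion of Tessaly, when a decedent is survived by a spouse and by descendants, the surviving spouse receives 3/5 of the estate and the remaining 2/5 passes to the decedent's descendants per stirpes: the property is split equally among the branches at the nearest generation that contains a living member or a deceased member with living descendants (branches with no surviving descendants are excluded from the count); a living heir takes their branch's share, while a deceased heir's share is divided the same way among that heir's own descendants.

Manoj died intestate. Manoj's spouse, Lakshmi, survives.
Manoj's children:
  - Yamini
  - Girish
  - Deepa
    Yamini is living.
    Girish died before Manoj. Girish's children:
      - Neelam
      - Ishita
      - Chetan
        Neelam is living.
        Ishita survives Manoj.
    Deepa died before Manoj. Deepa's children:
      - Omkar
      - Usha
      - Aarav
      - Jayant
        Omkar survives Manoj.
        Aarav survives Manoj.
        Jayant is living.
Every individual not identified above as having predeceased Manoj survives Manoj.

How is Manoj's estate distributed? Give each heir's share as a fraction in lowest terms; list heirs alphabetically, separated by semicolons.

Lakshmi, as surviving spouse, takes 3/5.
The remaining 2/5 passes to Manoj's descendants per stirpes.
The 2/5 is divided into 3 equal shares of 2/15 among Yamini, Girish, Deepa.
Yamini is living and takes 2/15.
Girish predeceased; the 2/15 allotted to Girish's branch passes to Girish's issue by representation.
The 2/15 is divided into 3 equal shares of 2/45 among Neelam, Ishita, Chetan.
Neelam is living and takes 2/45.
Ishita is living and takes 2/45.
Chetan is living and takes 2/45.
Deepa predeceased; the 2/15 allotted to Deepa's branch passes to Deepa's issue by representation.
The 2/15 is divided into 4 equal shares of 1/30 among Omkar, Usha, Aarav, Jayant.
Omkar is living and takes 1/30.
Usha is living and takes 1/30.
Aarav is living and takes 1/30.
Jayant is living and takes 1/30.

Aarav 1/30; Chetan 2/45; Ishita 2/45; Jayant 1/30; Lakshmi 3/5; Neelam 2/45; Omkar 1/30; Usha 1/30; Yamini 2/15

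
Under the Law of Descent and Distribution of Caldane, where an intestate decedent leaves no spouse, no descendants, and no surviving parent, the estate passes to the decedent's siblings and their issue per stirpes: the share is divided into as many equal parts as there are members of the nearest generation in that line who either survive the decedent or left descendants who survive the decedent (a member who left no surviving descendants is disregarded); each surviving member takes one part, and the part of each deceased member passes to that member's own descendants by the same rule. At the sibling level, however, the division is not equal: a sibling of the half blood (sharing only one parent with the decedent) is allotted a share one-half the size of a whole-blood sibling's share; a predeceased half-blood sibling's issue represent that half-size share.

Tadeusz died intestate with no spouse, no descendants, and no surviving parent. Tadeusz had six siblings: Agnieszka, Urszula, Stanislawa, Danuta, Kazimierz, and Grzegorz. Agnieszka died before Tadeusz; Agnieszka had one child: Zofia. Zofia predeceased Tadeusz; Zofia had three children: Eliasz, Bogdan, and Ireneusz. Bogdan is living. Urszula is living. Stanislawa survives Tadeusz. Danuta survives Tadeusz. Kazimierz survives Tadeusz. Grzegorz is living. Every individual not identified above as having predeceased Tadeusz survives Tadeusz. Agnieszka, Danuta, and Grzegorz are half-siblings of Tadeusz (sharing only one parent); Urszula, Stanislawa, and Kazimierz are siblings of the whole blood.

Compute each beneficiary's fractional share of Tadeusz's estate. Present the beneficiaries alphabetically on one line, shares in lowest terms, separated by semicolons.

Bogdan 1/27; Danuta 1/9; Eliasz 1/27; Grzegorz 1/9; Ireneusz 1/27; Kazimierz 2/9; Stanislawa 2/9; Urszula 2/9

No spouse, descendants, or parent survives, so the estate passes to Tadeusz's siblings per stirpes.
Half-blood siblings count for one-half the weight of whole-blood siblings at the initial division.
Dividing 1 in proportion to weights (total weight 9/2): Agnieszka (weight 1/2) → 1/9; Urszula (weight 1) → 2/9; Stanislawa (weight 1) → 2/9; Danuta (weight 1/2) → 1/9; Kazimierz (weight 1) → 2/9; Grzegorz (weight 1/2) → 1/9.
Agnieszka predeceased; the 1/9 allotted to Agnieszka's branch passes to Agnieszka's issue by representation.
Zofia's line is the sole branch at this level, so the full 1/9 passes to Zofia's issue by representation.
The 1/9 is divided into 3 equal shares of 1/27 among Eliasz, Bogdan, Ireneusz.
Eliasz is living and takes 1/27.
Bogdan is living and takes 1/27.
Ireneusz is living and takes 1/27.
Urszula is living and takes 2/9.
Stanislawa is living and takes 2/9.
Danuta is living and takes 1/9.
Kazimierz is living and takes 2/9.
Grzegorz is living and takes 1/9.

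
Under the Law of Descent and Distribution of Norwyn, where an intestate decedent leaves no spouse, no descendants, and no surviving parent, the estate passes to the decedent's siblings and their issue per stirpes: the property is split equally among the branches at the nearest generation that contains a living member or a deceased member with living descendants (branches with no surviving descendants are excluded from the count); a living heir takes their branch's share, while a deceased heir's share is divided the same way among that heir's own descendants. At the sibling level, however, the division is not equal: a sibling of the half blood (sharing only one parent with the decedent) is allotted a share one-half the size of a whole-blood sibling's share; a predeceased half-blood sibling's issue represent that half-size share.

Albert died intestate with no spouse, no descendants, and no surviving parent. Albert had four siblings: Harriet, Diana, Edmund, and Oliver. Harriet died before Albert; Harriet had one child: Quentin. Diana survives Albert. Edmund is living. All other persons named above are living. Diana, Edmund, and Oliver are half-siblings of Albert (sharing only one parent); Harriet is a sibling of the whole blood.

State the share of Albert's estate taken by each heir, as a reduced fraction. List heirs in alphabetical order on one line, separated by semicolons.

Diana 1/5; Edmund 1/5; Oliver 1/5; Quentin 2/5

No spouse, descendants, or parent survives, so the estate passes to Albert's siblings per stirpes.
Half-blood siblings count for one-half the weight of whole-blood siblings at the initial division.
Dividing 1 in proportion to weights (total weight 5/2): Harriet (weight 1) → 2/5; Diana (weight 1/2) → 1/5; Edmund (weight 1/2) → 1/5; Oliver (weight 1/2) → 1/5.
Harriet predeceased; the 2/5 allotted to Harriet's branch passes to Harriet's issue by representation.
Quentin is the sole taker at this level and receives the full 2/5.
Diana is living and takes 1/5.
Edmund is living and takes 1/5.
Oliver is living and takes 1/5.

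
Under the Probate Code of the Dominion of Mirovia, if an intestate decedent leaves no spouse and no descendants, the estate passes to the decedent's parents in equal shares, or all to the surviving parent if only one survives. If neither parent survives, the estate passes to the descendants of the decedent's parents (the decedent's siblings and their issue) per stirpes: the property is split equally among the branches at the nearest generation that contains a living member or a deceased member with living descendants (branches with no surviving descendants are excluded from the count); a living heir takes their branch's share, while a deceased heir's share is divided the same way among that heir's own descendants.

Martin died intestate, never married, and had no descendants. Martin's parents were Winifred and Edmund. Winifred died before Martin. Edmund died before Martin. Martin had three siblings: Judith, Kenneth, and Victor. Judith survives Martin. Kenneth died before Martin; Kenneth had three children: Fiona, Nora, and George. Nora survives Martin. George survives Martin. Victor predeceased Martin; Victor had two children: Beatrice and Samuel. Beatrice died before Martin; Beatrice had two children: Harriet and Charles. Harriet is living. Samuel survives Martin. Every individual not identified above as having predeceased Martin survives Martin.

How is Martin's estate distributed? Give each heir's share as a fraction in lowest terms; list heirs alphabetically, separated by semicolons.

Charles 1/12; Fiona 1/9; George 1/9; Harriet 1/12; Judith 1/3; Nora 1/9; Samuel 1/6

Neither parent survives and there are no descendants, so the estate passes to Martin's siblings and their issue per stirpes.
The estate is divided into 3 equal shares of 1/3 among Judith, Kenneth, Victor.
Judith is living and takes 1/3.
Kenneth predeceased; the 1/3 allotted to Kenneth's branch passes to Kenneth's issue by representation.
The 1/3 is divided into 3 equal shares of 1/9 among Fiona, Nora, George.
Fiona is living and takes 1/9.
Nora is living and takes 1/9.
George is living and takes 1/9.
Victor predeceased; the 1/3 allotted to Victor's branch passes to Victor's issue by representation.
The 1/3 is divided into 2 equal shares of 1/6 among Beatrice, Samuel.
Beatrice predeceased; the 1/6 allotted to Beatrice's branch passes to Beatrice's issue by representation.
The 1/6 is divided into 2 equal shares of 1/12 among Harriet, Charles.
Harriet is living and takes 1/12.
Charles is living and takes 1/12.
Samuel is living and takes 1/6.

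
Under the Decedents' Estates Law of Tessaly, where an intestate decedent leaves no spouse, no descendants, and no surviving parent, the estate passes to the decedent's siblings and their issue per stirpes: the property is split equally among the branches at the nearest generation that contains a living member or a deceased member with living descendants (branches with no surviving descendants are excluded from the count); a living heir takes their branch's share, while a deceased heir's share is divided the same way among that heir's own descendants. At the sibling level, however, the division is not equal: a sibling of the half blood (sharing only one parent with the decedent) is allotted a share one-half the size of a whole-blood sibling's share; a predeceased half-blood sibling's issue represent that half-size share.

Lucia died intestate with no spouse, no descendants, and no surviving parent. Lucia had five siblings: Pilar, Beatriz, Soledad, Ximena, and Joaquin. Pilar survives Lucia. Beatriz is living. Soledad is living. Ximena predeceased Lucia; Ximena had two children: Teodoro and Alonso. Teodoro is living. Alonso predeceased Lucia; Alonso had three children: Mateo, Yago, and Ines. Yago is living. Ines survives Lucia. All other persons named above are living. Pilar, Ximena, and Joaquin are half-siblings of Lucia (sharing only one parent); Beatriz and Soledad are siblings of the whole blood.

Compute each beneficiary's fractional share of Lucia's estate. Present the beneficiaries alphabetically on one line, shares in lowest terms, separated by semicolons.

No spouse, descendants, or parent survives, so the estate passes to Lucia's siblings per stirpes.
Half-blood siblings count for one-half the weight of whole-blood siblings at the initial division.
Dividing 1 in proportion to weights (total weight 7/2): Pilar (weight 1/2) → 1/7; Beatriz (weight 1) → 2/7; Soledad (weight 1) → 2/7; Ximena (weight 1/2) → 1/7; Joaquin (weight 1/2) → 1/7.
Pilar is living and takes 1/7.
Beatriz is living and takes 2/7.
Soledad is living and takes 2/7.
Ximena predeceased; the 1/7 allotted to Ximena's branch passes to Ximena's issue by representation.
The 1/7 is divided into 2 equal shares of 1/14 among Teodoro, Alonso.
Teodoro is living and takes 1/14.
Alonso predeceased; the 1/14 allotted to Alonso's branch passes to Alonso's issue by representation.
The 1/14 is divided into 3 equal shares of 1/42 among Mateo, Yago, Ines.
Mateo is living and takes 1/42.
Yago is living and takes 1/42.
Ines is living and takes 1/42.
Joaquin is living and takes 1/7.

Beatriz 2/7; Ines 1/42; Joaquin 1/7; Mateo 1/42; Pilar 1/7; Soledad 2/7; Teodoro 1/14; Yago 1/42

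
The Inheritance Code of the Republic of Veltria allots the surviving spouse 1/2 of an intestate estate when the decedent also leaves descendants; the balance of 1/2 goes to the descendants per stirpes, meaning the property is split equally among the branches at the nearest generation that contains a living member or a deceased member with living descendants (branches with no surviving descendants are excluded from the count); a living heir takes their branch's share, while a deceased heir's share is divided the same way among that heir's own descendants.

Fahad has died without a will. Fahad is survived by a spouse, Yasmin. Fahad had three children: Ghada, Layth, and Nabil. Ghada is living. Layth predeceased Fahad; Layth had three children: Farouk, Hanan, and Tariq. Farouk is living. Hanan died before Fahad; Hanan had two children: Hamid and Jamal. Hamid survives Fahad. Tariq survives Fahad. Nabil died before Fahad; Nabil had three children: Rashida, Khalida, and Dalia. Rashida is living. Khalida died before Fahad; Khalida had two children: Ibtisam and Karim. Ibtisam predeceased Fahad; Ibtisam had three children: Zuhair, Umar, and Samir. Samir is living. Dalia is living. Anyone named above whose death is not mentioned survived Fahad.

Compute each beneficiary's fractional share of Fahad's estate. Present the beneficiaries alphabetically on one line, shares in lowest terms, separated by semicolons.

Dalia 1/18; Farouk 1/18; Ghada 1/6; Hamid 1/36; Jamal 1/36; Karim 1/36; Rashida 1/18; Samir 1/108; Tariq 1/18; Umar 1/108; Yasmin 1/2; Zuhair 1/108

Yasmin, as surviving spouse, takes 1/2.
The remaining 1/2 passes to Fahad's descendants per stirpes.
The 1/2 is divided into 3 equal shares of 1/6 among Ghada, Layth, Nabil.
Ghada is living and takes 1/6.
Layth predeceased; the 1/6 allotted to Layth's branch passes to Layth's issue by representation.
The 1/6 is divided into 3 equal shares of 1/18 among Farouk, Hanan, Tariq.
Farouk is living and takes 1/18.
Hanan predeceased; the 1/18 allotted to Hanan's branch passes to Hanan's issue by representation.
The 1/18 is divided into 2 equal shares of 1/36 among Hamid, Jamal.
Hamid is living and takes 1/36.
Jamal is living and takes 1/36.
Tariq is living and takes 1/18.
Nabil predeceased; the 1/6 allotted to Nabil's branch passes to Nabil's issue by representation.
The 1/6 is divided into 3 equal shares of 1/18 among Rashida, Khalida, Dalia.
Rashida is living and takes 1/18.
Khalida predeceased; the 1/18 allotted to Khalida's branch passes to Khalida's issue by representation.
The 1/18 is divided into 2 equal shares of 1/36 among Ibtisam, Karim.
Ibtisam predeceased; the 1/36 allotted to Ibtisam's branch passes to Ibtisam's issue by representation.
The 1/36 is divided into 3 equal shares of 1/108 among Zuhair, Umar, Samir.
Zuhair is living and takes 1/108.
Umar is living and takes 1/108.
Samir is living and takes 1/108.
Karim is living and takes 1/36.
Dalia is living and takes 1/18.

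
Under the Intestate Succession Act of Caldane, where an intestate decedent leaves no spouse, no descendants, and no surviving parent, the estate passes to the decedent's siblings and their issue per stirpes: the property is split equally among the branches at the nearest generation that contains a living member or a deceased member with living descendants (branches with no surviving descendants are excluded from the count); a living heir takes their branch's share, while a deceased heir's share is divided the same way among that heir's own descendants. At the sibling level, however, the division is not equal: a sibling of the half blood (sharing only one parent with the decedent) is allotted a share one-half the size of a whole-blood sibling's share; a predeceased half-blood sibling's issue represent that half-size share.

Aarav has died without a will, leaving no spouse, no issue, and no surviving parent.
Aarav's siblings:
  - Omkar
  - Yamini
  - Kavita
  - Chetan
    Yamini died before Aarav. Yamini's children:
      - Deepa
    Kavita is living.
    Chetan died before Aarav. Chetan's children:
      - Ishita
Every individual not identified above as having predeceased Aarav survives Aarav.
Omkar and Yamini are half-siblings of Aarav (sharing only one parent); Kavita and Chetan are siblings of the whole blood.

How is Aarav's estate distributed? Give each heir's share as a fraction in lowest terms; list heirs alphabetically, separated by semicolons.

Deepa 1/6; Ishita 1/3; Kavita 1/3; Omkar 1/6

No spouse, descendants, or parent survives, so the estate passes to Aarav's siblings per stirpes.
Half-blood siblings count for one-half the weight of whole-blood siblings at the initial division.
Dividing 1 in proportion to weights (total weight 3): Omkar (weight 1/2) → 1/6; Yamini (weight 1/2) → 1/6; Kavita (weight 1) → 1/3; Chetan (weight 1) → 1/3.
Omkar is living and takes 1/6.
Yamini predeceased; the 1/6 allotted to Yamini's branch passes to Yamini's issue by representation.
Deepa is the sole taker at this level and receives the full 1/6.
Kavita is living and takes 1/3.
Chetan predeceased; the 1/3 allotted to Chetan's branch passes to Chetan's issue by representation.
Ishita is the sole taker at this level and receives the full 1/3.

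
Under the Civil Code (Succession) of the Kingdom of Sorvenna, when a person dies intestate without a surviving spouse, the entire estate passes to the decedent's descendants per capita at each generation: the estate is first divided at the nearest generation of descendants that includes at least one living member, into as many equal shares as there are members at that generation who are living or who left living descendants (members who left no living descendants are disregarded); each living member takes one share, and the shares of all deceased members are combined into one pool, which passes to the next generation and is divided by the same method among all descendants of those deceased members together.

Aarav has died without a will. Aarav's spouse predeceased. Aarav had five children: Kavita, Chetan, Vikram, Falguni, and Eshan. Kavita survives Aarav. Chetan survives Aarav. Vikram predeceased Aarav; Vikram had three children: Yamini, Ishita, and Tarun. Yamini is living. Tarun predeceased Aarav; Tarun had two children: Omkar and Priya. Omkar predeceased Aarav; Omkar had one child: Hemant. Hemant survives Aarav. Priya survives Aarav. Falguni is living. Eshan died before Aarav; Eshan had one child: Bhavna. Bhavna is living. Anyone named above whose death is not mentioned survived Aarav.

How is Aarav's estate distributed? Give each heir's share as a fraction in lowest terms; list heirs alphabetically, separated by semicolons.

There is no surviving spouse, so the entire estate passes to Aarav's descendants per capita at each generation.
At generation 1 (Kavita, Chetan, Vikram, Falguni, Eshan) there are 5 shares of (1)/5 = 1/5 each.
Living: Kavita, Chetan, and Falguni — each takes 1/5.
Deceased: Vikram and Eshan. Their combined 2/5 is pooled and carried to generation 2.
At generation 2 (Yamini, Ishita, Tarun, Bhavna) there are 4 shares of (2/5)/4 = 1/10 each.
Living: Yamini, Ishita, and Bhavna — each takes 1/10.
Deceased: Tarun. That 1/10 share is carried to generation 3.
At generation 3 (Omkar, Priya) there are 2 shares of (1/10)/2 = 1/20 each.
Living: Priya — each takes 1/20.
Deceased: Omkar. That 1/20 share is carried to generation 4.
At generation 4 (Hemant) there are 1 shares of (1/20)/1 = 1/20 each.
Living: Hemant — each takes 1/20.

Bhavna 1/10; Chetan 1/5; Falguni 1/5; Hemant 1/20; Ishita 1/10; Kavita 1/5; Priya 1/20; Yamini 1/10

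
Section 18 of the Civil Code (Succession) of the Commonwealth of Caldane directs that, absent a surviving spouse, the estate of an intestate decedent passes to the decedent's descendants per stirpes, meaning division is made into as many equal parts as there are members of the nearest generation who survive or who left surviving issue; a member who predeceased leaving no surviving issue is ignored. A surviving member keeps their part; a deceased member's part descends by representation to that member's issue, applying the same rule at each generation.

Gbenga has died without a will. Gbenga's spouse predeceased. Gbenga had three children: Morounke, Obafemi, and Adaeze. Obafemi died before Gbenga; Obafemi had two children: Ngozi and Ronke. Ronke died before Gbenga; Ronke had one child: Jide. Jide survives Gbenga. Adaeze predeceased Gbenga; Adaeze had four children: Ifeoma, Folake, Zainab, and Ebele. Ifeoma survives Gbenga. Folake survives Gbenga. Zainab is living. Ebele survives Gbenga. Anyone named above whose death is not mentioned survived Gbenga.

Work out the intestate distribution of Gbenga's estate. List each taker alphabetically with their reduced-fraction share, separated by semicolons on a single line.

There is no surviving spouse, so the entire estate passes to Gbenga's descendants per stirpes.
The estate is divided into 3 equal shares of 1/3 among Morounke, Obafemi, Adaeze.
Morounke is living and takes 1/3.
Obafemi predeceased; the 1/3 allotted to Obafemi's branch passes to Obafemi's issue by representation.
The 1/3 is divided into 2 equal shares of 1/6 among Ngozi, Ronke.
Ngozi is living and takes 1/6.
Ronke predeceased; the 1/6 allotted to Ronke's branch passes to Ronke's issue by representation.
Jide is the sole taker at this level and receives the full 1/6.
Adaeze predeceased; the 1/3 allotted to Adaeze's branch passes to Adaeze's issue by representation.
The 1/3 is divided into 4 equal shares of 1/12 among Ifeoma, Folake, Zainab, Ebele.
Ifeoma is living and takes 1/12.
Folake is living and takes 1/12.
Zainab is living and takes 1/12.
Ebele is living and takes 1/12.

Ebele 1/12; Folake 1/12; Ifeoma 1/12; Jide 1/6; Morounke 1/3; Ngozi 1/6; Zainab 1/12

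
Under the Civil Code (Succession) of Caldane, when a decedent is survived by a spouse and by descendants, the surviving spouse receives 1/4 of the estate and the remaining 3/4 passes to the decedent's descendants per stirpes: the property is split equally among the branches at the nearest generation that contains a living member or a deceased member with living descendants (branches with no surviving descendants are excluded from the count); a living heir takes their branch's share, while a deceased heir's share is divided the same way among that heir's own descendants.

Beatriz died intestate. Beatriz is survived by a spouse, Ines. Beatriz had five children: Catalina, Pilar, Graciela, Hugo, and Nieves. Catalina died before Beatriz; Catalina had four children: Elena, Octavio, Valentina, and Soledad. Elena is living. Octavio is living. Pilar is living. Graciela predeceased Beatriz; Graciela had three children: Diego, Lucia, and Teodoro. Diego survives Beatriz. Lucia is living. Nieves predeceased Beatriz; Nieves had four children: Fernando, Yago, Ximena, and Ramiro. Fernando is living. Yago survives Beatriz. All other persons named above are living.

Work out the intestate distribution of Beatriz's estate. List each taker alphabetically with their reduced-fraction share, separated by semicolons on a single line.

Diego 1/20; Elena 3/80; Fernando 3/80; Hugo 3/20; Ines 1/4; Lucia 1/20; Octavio 3/80; Pilar 3/20; Ramiro 3/80; Soledad 3/80; Teodoro 1/20; Valentina 3/80; Ximena 3/80; Yago 3/80

Ines, as surviving spouse, takes 1/4.
The remaining 3/4 passes to Beatriz's descendants per stirpes.
The 3/4 is divided into 5 equal shares of 3/20 among Catalina, Pilar, Graciela, Hugo, Nieves.
Catalina predeceased; the 3/20 allotted to Catalina's branch passes to Catalina's issue by representation.
The 3/20 is divided into 4 equal shares of 3/80 among Elena, Octavio, Valentina, Soledad.
Elena is living and takes 3/80.
Octavio is living and takes 3/80.
Valentina is living and takes 3/80.
Soledad is living and takes 3/80.
Pilar is living and takes 3/20.
Graciela predeceased; the 3/20 allotted to Graciela's branch passes to Graciela's issue by representation.
The 3/20 is divided into 3 equal shares of 1/20 among Diego, Lucia, Teodoro.
Diego is living and takes 1/20.
Lucia is living and takes 1/20.
Teodoro is living and takes 1/20.
Hugo is living and takes 3/20.
Nieves predeceased; the 3/20 allotted to Nieves's branch passes to Nieves's issue by representation.
The 3/20 is divided into 4 equal shares of 3/80 among Fernando, Yago, Ximena, Ramiro.
Fernando is living and takes 3/80.
Yago is living and takes 3/80.
Ximena is living and takes 3/80.
Ramiro is living and takes 3/80.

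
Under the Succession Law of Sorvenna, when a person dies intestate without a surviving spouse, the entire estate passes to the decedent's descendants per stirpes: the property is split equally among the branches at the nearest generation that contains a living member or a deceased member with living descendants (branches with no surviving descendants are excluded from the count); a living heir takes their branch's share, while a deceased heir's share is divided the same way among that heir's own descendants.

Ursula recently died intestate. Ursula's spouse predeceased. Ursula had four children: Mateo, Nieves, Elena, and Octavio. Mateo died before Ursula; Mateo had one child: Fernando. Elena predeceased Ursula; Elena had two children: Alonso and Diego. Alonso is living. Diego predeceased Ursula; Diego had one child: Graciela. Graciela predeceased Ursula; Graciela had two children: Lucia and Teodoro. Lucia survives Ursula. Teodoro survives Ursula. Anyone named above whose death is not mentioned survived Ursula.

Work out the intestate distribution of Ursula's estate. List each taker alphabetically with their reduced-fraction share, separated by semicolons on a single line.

There is no surviving spouse, so the entire estate passes to Ursula's descendants per stirpes.
The estate is divided into 4 equal shares of 1/4 among Mateo, Nieves, Elena, Octavio.
Mateo predeceased; the 1/4 allotted to Mateo's branch passes to Mateo's issue by representation.
Fernando is the sole taker at this level and receives the full 1/4.
Nieves is living and takes 1/4.
Elena predeceased; the 1/4 allotted to Elena's branch passes to Elena's issue by representation.
The 1/4 is divided into 2 equal shares of 1/8 among Alonso, Diego.
Alonso is living and takes 1/8.
Diego predeceased; the 1/8 allotted to Diego's branch passes to Diego's issue by representation.
Graciela's line is the sole branch at this level, so the full 1/8 passes to Graciela's issue by representation.
The 1/8 is divided into 2 equal shares of 1/16 among Lucia, Teodoro.
Lucia is living and takes 1/16.
Teodoro is living and takes 1/16.
Octavio is living and takes 1/4.

Alonso 1/8; Fernando 1/4; Lucia 1/16; Nieves 1/4; Octavio 1/4; Teodoro 1/16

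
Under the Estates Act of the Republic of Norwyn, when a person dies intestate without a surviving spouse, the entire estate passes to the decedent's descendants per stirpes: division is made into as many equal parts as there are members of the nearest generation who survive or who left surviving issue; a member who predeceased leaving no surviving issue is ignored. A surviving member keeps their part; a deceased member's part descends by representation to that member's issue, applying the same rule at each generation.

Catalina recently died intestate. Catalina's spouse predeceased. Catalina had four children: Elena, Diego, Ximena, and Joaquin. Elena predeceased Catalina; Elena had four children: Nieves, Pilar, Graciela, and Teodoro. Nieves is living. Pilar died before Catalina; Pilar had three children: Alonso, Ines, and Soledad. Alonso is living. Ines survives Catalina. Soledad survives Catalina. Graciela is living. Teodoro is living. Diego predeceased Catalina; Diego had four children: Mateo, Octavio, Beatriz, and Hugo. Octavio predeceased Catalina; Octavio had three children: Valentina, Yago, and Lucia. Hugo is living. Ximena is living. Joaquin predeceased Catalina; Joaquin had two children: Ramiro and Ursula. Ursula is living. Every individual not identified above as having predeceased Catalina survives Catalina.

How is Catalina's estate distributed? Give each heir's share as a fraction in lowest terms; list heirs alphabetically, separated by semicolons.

There is no surviving spouse, so the entire estate passes to Catalina's descendants per stirpes.
The estate is divided into 4 equal shares of 1/4 among Elena, Diego, Ximena, Joaquin.
Elena predeceased; the 1/4 allotted to Elena's branch passes to Elena's issue by representation.
The 1/4 is divided into 4 equal shares of 1/16 among Nieves, Pilar, Graciela, Teodoro.
Nieves is living and takes 1/16.
Pilar predeceased; the 1/16 allotted to Pilar's branch passes to Pilar's issue by representation.
The 1/16 is divided into 3 equal shares of 1/48 among Alonso, Ines, Soledad.
Alonso is living and takes 1/48.
Ines is living and takes 1/48.
Soledad is living and takes 1/48.
Graciela is living and takes 1/16.
Teodoro is living and takes 1/16.
Diego predeceased; the 1/4 allotted to Diego's branch passes to Diego's issue by representation.
The 1/4 is divided into 4 equal shares of 1/16 among Mateo, Octavio, Beatriz, Hugo.
Mateo is living and takes 1/16.
Octavio predeceased; the 1/16 allotted to Octavio's branch passes to Octavio's issue by representation.
The 1/16 is divided into 3 equal shares of 1/48 among Valentina, Yago, Lucia.
Valentina is living and takes 1/48.
Yago is living and takes 1/48.
Lucia is living and takes 1/48.
Beatriz is living and takes 1/16.
Hugo is living and takes 1/16.
Ximena is living and takes 1/4.
Joaquin predeceased; the 1/4 allotted to Joaquin's branch passes to Joaquin's issue by representation.
The 1/4 is divided into 2 equal shares of 1/8 among Ramiro, Ursula.
Ramiro is living and takes 1/8.
Ursula is living and takes 1/8.

Alonso 1/48; Beatriz 1/16; Graciela 1/16; Hugo 1/16; Ines 1/48; Lucia 1/48; Mateo 1/16; Nieves 1/16; Ramiro 1/8; Soledad 1/48; Teodoro 1/16; Ursula 1/8; Valentina 1/48; Ximena 1/4; Yago 1/48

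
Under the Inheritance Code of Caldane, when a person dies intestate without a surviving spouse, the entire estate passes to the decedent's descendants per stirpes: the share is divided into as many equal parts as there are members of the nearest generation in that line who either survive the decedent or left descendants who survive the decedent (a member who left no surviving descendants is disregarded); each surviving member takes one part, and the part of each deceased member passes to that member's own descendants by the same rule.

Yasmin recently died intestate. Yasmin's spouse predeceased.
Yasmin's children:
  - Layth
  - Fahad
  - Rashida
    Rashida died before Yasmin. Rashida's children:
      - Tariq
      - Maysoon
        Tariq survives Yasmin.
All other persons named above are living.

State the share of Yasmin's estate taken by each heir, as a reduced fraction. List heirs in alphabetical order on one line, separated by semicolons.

Fahad 1/3; Layth 1/3; Maysoon 1/6; Tariq 1/6

There is no surviving spouse, so the entire estate passes to Yasmin's descendants per stirpes.
The estate is divided into 3 equal shares of 1/3 among Layth, Fahad, Rashida.
Layth is living and takes 1/3.
Fahad is living and takes 1/3.
Rashida predeceased; the 1/3 allotted to Rashida's branch passes to Rashida's issue by representation.
The 1/3 is divided into 2 equal shares of 1/6 among Tariq, Maysoon.
Tariq is living and takes 1/6.
Maysoon is living and takes 1/6.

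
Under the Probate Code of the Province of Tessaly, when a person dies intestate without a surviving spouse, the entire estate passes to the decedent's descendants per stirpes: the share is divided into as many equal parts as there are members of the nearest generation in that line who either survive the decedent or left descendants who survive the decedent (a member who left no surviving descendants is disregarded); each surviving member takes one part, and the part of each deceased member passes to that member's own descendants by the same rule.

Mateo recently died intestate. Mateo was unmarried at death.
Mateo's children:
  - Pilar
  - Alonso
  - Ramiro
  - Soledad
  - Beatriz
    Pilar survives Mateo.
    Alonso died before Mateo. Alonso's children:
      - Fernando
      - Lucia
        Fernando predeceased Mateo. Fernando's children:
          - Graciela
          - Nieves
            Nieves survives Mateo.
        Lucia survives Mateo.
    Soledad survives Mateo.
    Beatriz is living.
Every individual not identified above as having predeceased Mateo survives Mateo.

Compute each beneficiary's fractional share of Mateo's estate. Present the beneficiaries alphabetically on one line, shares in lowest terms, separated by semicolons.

There is no surviving spouse, so the entire estate passes to Mateo's descendants per stirpes.
The estate is divided into 5 equal shares of 1/5 among Pilar, Alonso, Ramiro, Soledad, Beatriz.
Pilar is living and takes 1/5.
Alonso predeceased; the 1/5 allotted to Alonso's branch passes to Alonso's issue by representation.
The 1/5 is divided into 2 equal shares of 1/10 among Fernando, Lucia.
Fernando predeceased; the 1/10 allotted to Fernando's branch passes to Fernando's issue by representation.
The 1/10 is divided into 2 equal shares of 1/20 among Graciela, Nieves.
Graciela is living and takes 1/20.
Nieves is living and takes 1/20.
Lucia is living and takes 1/10.
Ramiro is living and takes 1/5.
Soledad is living and takes 1/5.
Beatriz is living and takes 1/5.

Beatriz 1/5; Graciela 1/20; Lucia 1/10; Nieves 1/20; Pilar 1/5; Ramiro 1/5; Soledad 1/5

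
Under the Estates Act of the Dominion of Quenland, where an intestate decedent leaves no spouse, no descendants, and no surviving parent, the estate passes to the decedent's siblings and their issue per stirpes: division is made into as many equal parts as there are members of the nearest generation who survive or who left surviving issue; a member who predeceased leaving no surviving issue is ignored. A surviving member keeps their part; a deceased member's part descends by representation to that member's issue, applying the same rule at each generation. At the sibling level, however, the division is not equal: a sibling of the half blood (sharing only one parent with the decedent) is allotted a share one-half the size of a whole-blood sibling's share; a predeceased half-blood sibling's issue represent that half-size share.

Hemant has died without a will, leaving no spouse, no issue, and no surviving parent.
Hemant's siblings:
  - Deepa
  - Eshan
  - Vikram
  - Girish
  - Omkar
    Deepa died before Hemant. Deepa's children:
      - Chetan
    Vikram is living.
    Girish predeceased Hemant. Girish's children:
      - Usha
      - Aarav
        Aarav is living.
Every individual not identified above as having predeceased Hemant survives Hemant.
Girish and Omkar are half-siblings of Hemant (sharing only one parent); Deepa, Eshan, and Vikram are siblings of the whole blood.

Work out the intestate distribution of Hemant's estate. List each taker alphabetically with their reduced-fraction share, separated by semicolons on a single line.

No spouse, descendants, or parent survives, so the estate passes to Hemant's siblings per stirpes.
Half-blood siblings count for one-half the weight of whole-blood siblings at the initial division.
Dividing 1 in proportion to weights (total weight 4): Deepa (weight 1) → 1/4; Eshan (weight 1) → 1/4; Vikram (weight 1) → 1/4; Girish (weight 1/2) → 1/8; Omkar (weight 1/2) → 1/8.
Deepa predeceased; the 1/4 allotted to Deepa's branch passes to Deepa's issue by representation.
Chetan is the sole taker at this level and receives the full 1/4.
Eshan is living and takes 1/4.
Vikram is living and takes 1/4.
Girish predeceased; the 1/8 allotted to Girish's branch passes to Girish's issue by representation.
The 1/8 is divided into 2 equal shares of 1/16 among Usha, Aarav.
Usha is living and takes 1/16.
Aarav is living and takes 1/16.
Omkar is living and takes 1/8.

Aarav 1/16; Chetan 1/4; Eshan 1/4; Omkar 1/8; Usha 1/16; Vikram 1/4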